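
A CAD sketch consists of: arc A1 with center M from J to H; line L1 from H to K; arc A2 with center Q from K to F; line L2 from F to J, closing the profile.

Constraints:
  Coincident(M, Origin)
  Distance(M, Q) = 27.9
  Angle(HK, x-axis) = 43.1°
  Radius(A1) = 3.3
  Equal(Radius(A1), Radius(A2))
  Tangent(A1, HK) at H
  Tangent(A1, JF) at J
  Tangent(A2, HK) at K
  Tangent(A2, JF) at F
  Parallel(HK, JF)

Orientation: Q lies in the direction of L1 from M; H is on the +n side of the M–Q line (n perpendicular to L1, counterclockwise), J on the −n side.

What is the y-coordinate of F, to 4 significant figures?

16.65

The slot axis is L1's direction at 43.1°, so u = (cos 43.1°, sin 43.1°) = (0.7302, 0.6833) and n = (−sin 43.1°, cos 43.1°) = (-0.6833, 0.7302). M is at the origin and Q lies 27.9 along u from M, so Q = 27.9·u = (20.37, 19.06). Tangency of A1 to both parallel lines with radius 3.3 puts H and J at M ± 3.3·n: H = (-2.255, 2.410), J = (2.255, -2.410). Equal radii place K and F the same way about Q: K = Q + 3.3·n = (18.12, 21.47), F = Q − 3.3·n = (22.63, 16.65). So F.y = 16.65.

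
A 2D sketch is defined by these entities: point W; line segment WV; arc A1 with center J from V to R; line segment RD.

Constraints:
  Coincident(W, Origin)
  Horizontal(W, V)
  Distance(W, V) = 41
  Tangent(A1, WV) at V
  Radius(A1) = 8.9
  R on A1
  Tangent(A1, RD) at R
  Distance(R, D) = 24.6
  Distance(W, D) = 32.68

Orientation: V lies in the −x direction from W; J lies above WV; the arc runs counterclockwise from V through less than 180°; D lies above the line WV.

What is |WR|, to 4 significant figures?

33.66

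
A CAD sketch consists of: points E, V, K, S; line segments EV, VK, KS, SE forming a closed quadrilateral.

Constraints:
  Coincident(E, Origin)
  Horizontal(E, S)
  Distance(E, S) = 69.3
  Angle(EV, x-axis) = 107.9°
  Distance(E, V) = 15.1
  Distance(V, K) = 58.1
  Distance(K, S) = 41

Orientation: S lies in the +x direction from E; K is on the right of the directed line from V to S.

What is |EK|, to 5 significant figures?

45.395

Checks: |VK| = 58.10 ✓; |KS| = 41.00 ✓.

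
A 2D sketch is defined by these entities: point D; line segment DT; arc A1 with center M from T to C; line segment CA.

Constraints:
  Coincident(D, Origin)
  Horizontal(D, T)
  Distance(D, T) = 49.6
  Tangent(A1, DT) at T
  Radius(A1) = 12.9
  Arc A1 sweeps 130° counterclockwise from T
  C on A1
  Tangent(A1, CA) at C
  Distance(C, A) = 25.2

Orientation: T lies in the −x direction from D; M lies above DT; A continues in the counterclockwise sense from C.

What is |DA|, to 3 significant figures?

69.0

D is at the origin; D and T share the same y with |DT| = 49.6 and T on the −x side, so T = (-49.6, 0.00). A1 meets DT tangentially, so MT is at right angles to DT, so M = T + (0, 12.9) = (-49.6, 12.9). On A1, T sits at bearing -90° from M; a 130° counterclockwise sweep puts C at bearing 40°, so C = M + 12.9·(cos 40°, sin 40°) = (-39.7, 21.2). The tangent condition forces MC to be normal to CA, so CA runs along (−sin 40°, cos 40°); with |CA| = 25.2, A = (-55.9, 40.5). Then |DA| = |A − D| = 69.0.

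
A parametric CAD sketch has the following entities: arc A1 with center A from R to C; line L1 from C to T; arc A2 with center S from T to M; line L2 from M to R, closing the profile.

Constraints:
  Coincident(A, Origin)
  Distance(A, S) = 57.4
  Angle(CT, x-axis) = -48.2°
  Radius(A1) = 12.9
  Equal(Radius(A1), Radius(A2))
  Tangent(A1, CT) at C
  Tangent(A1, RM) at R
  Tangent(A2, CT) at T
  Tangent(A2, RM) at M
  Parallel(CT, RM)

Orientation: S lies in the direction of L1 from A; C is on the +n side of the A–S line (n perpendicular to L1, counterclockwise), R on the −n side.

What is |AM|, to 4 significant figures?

58.83

The slot axis is L1's direction at -48.2°, so u = (cos -48.2°, sin -48.2°) = (0.6665, -0.7455) and n = (−sin -48.2°, cos -48.2°) = (0.7455, 0.6665). A is at the origin and S lies 57.4 along u from A, so S = 57.4·u = (38.26, -42.79). Tangency of A1 to both parallel lines with radius 12.9 puts C and R at A ± 12.9·n: C = (9.617, 8.598), R = (-9.617, -8.598). Equal radii place T and M the same way about S: T = S + 12.9·n = (47.88, -34.19), M = S − 12.9·n = (28.64, -51.39). Then |AM| = |M − A| = 58.83.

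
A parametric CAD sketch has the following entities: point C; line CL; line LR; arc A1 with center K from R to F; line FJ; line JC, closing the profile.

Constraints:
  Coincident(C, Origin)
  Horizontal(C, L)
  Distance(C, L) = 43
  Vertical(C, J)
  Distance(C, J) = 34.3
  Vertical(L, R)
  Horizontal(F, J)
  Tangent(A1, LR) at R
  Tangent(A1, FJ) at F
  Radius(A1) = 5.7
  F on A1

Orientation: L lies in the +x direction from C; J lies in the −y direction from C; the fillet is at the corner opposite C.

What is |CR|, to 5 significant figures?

51.643

C is at the origin; CL is horizontal with |CL| = 43.0 and L on the +x side, so L = (43.000, 0.0000). CJ is vertical with |CJ| = 34.3 and J on the −y side, so J = (0.0000, -34.300). The virtual corner opposite C is at (43.000, -34.300). Since A1 is tangent to LR there, KR ⟂ LR and the tangent condition forces KF to be normal to FJ, with radius 5.7, so the center K sits 5.7 in from both sides at K = (37.300, -28.600). That places the tangent points at R = (43.000, -28.600) on LR and F = (37.300, -34.300) on FJ. Then |CR| = |R − C| = 51.643.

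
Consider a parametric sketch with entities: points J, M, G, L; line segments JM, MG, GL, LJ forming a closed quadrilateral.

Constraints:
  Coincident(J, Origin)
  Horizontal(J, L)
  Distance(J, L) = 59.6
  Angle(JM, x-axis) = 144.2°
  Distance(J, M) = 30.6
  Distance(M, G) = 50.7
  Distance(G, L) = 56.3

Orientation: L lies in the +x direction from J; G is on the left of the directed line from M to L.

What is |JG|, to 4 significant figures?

45.45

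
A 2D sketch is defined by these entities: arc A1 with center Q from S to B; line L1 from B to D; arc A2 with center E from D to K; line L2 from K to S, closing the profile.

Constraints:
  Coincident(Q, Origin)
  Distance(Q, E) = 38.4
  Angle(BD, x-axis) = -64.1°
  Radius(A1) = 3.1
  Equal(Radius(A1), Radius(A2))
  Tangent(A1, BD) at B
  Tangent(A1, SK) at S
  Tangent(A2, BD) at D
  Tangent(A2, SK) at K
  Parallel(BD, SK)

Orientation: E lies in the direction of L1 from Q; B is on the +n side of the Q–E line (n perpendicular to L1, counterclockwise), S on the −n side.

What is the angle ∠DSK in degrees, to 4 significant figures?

9.172°

The slot axis is L1's direction at -64.1°, so u = (cos -64.1°, sin -64.1°) = (0.4368, -0.8996) and n = (−sin -64.1°, cos -64.1°) = (0.8996, 0.4368). Q is at the origin and E lies 38.4 along u from Q, so E = 38.4·u = (16.77, -34.54). Tangency of A1 to both parallel lines with radius 3.1 puts B and S at Q ± 3.1·n: B = (2.789, 1.354), S = (-2.789, -1.354). Equal radii place D and K the same way about E: D = E + 3.1·n = (19.56, -33.19), K = E − 3.1·n = (13.98, -35.90). Then cos ∠DSK = SD·SK / (|SD||SK|), giving 9.172°.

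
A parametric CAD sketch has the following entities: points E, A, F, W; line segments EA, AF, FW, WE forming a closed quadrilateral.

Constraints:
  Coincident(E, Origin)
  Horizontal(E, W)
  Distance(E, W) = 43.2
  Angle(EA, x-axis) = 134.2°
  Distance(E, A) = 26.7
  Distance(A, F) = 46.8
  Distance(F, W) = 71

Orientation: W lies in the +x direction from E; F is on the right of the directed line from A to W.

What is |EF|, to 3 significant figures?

35.4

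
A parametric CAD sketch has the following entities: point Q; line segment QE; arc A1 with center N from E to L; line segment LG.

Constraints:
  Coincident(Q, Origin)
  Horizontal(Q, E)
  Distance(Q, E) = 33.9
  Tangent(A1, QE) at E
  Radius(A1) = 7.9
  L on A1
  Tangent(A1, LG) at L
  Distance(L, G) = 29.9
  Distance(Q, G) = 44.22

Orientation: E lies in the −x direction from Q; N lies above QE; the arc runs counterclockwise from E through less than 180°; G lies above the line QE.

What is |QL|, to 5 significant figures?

27.038

Q is at the origin; QE is horizontal with |QE| = 33.9 and E on the −x side, so E = (-33.900, 0.0000). The tangent condition forces NE to be normal to QE, so N = E + (0, 7.9) = (-33.900, 7.9000). Since NL ⟂ LG (tangency), |NG| = √(7.9² + 29.9²) = 30.926 regardless of where L sits on A1. So G lies on both circle(Q, 44.22) and circle(N, 30.926); the above-QE intersection is G = (-23.941, 37.179). L is the foot of the tangent from G: L = (-26.019, 7.3509).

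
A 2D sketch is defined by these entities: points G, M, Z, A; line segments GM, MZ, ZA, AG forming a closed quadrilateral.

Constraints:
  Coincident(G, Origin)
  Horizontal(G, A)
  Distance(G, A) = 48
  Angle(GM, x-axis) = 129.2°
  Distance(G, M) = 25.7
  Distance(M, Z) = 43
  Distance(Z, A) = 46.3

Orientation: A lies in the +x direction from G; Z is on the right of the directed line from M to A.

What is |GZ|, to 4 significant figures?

18.14

Checks: |MZ| = 43.00 ✓; |ZA| = 46.30 ✓.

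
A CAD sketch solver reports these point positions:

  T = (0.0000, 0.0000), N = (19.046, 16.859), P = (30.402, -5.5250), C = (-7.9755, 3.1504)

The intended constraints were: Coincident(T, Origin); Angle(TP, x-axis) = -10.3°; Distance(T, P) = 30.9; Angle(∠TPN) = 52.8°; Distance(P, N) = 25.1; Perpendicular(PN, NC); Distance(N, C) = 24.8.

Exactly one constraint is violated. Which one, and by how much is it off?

Distance(N, C) = 24.8 — off by 5.50.

T = (0.00, 0.00) ✓; TP at -10.30° ✓; |TP| = 30.90 ✓; ∠TPN = 52.80° ✓; |PN| = 25.10 ✓; ∠(PN, NC) = 90.00° ✓; |NC| = 30.30 ✗.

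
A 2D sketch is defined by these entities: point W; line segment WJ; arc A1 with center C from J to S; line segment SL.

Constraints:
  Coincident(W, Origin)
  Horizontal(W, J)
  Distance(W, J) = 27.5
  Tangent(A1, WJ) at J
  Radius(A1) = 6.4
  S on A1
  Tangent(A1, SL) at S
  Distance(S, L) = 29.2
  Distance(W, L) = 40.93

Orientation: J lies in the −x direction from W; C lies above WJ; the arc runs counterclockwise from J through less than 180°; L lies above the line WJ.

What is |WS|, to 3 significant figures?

22.0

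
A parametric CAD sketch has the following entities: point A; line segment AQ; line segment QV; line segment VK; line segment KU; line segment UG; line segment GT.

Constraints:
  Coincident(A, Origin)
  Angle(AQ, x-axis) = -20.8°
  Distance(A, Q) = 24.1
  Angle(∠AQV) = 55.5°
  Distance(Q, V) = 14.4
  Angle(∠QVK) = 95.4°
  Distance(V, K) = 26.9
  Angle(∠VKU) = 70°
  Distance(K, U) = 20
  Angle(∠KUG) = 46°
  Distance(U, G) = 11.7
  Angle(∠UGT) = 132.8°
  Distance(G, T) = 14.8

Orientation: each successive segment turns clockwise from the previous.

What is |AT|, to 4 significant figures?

8.156

∠KUG = 46.0° gives UG at -113.9° from the x-axis; with |UG| = 11.7, G = (7.405, -0.002895). ∠UGT = 132.8° gives GT at -161.1° from the x-axis; with |GT| = 14.8, T = (-6.597, -4.797). Then |AT| = |T − A| = 8.156.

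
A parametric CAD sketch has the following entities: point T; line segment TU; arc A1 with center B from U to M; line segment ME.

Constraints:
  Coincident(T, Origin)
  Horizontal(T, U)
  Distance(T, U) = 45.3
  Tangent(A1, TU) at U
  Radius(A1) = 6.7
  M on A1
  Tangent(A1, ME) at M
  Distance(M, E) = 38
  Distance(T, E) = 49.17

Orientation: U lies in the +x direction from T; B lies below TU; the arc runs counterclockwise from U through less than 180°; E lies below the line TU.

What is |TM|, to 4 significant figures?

39.20

Checks: |BM| = 6.700 ✓; ∠(BM, ME) = 90.00° ✓; |ME| = 38.00 ✓; |TE| = 49.17 ✓.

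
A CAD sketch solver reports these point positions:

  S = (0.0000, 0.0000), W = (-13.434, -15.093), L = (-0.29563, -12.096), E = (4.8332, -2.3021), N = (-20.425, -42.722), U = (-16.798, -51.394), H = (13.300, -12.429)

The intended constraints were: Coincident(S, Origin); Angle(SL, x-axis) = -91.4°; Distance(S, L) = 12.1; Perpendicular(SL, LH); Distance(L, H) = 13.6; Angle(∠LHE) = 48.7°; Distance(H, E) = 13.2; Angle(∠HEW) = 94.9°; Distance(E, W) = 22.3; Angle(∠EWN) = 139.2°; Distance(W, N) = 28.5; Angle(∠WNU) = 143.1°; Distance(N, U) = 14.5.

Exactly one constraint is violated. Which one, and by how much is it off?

Distance(N, U) = 14.5 — off by 5.10.

S = (0.00, 0.00) ✓; SL at -91.40° ✓; |SL| = 12.10 ✓; ∠(SL, LH) = 90.00° ✓; |LH| = 13.60 ✓; ∠LHE = 48.70° ✓; |HE| = 13.20 ✓; ∠HEW = 94.90° ✓; |EW| = 22.30 ✓; ∠EWN = 139.2° ✓; |WN| = 28.50 ✓; ∠WNU = 143.1° ✓; |NU| = 9.400 ✗.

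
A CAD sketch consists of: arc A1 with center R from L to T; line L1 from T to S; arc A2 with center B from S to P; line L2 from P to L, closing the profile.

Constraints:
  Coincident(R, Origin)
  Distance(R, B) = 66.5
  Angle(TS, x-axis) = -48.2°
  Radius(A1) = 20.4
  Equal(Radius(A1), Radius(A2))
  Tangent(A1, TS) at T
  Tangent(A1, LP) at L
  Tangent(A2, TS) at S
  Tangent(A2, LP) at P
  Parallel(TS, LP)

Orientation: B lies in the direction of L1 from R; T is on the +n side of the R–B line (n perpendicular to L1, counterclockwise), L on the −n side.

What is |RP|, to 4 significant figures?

69.56

The slot axis is L1's direction at -48.2°, so u = (cos -48.2°, sin -48.2°) = (0.6665, -0.7455) and n = (−sin -48.2°, cos -48.2°) = (0.7455, 0.6665). R is at the origin and B lies 66.5 along u from R, so B = 66.5·u = (44.32, -49.57). Tangency of A1 to both parallel lines with radius 20.4 puts T and L at R ± 20.4·n: T = (15.21, 13.60), L = (-15.21, -13.60). Equal radii place S and P the same way about B: S = B + 20.4·n = (59.53, -35.98), P = B − 20.4·n = (29.12, -63.17). Then |RP| = |P − R| = 69.56.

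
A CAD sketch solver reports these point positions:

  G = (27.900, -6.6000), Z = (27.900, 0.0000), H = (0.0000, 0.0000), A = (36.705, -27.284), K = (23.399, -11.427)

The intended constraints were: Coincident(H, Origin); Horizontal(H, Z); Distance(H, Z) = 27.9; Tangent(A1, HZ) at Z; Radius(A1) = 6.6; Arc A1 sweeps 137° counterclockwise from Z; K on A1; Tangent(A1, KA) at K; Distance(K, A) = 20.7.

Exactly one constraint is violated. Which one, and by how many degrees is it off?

Tangent(A1, KA) at K — off by 7.00°.

H = (0.00, 0.00) ✓; H.y = 0.00, Z.y = 0.00 ✓; |HZ| = 27.90 ✓; ∠(GZ, ZH) = 90.00° ✓; |GZ| = 6.600 ✓; bearing(G→K) − bearing(G→Z) = 137.0° ✓; |GK| = 6.600 ✓; ∠(GK, KA) = 97.00° ✗; |KA| = 20.70 ✓.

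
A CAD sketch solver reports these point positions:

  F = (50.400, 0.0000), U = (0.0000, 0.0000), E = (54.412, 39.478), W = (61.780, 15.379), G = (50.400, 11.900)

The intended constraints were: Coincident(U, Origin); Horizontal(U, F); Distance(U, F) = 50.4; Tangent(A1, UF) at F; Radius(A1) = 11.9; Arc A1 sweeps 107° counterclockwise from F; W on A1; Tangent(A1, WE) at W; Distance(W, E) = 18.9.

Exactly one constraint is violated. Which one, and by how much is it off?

Distance(W, E) = 18.9 — off by 6.30.

U = (0.00, 0.00) ✓; U.y = 0.00, F.y = 0.00 ✓; |UF| = 50.40 ✓; ∠(GF, FU) = 90.00° ✓; |GF| = 11.90 ✓; bearing(G→W) − bearing(G→F) = 107.0° ✓; |GW| = 11.90 ✓; ∠(GW, WE) = 90.00° ✓; |WE| = 25.20 ✗.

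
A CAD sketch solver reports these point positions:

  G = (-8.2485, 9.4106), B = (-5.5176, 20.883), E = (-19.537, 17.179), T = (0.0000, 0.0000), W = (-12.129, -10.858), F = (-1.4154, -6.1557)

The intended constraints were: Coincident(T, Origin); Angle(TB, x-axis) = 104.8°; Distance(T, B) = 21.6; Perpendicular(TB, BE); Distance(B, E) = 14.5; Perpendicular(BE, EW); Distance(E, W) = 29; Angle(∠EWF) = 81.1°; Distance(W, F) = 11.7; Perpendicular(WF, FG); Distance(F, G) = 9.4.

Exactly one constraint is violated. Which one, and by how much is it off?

Distance(F, G) = 9.4 — off by 7.60.

T = (0.00, 0.00) ✓; TB at 104.8° ✓; |TB| = 21.60 ✓; ∠(TB, BE) = 90.00° ✓; |BE| = 14.50 ✓; ∠(BE, EW) = 90.00° ✓; |EW| = 29.00 ✓; ∠EWF = 81.10° ✓; |WF| = 11.70 ✓; ∠(WF, FG) = 90.00° ✓; |FG| = 17.00 ✗.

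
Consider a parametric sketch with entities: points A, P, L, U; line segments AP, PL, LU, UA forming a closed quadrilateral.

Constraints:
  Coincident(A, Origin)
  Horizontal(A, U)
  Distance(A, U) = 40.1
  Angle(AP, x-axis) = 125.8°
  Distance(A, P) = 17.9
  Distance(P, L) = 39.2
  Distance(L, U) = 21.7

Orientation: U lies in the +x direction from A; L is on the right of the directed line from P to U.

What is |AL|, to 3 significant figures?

22.6

A is at the origin; AU is horizontal with |AU| = 40.1 and U in +x, so U = (40.1, 0). AP runs at 125.8° with |AP| = 17.9, so P = (-10.5, 14.5). L is determined by |PL| = 39.2 and |LU| = 21.7 together: it lies at the intersection of circle(P, 39.2) and circle(U, 21.7). With |PU| = 52.6, the foot of the radical line on PU is 36.4 from P and the perpendicular offset is √(39.2² − 36.4²) = 14.5. Taking the right-of-PU solution: L = (20.6, -9.44).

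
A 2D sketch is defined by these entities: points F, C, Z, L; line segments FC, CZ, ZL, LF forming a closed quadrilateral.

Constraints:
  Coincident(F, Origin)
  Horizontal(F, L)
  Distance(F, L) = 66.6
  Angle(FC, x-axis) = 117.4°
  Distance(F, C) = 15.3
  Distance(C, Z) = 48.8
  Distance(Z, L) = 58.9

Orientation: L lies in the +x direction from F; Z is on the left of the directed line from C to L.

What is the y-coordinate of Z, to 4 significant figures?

45.82

Checks: |CZ| = 48.80 ✓; |ZL| = 58.90 ✓.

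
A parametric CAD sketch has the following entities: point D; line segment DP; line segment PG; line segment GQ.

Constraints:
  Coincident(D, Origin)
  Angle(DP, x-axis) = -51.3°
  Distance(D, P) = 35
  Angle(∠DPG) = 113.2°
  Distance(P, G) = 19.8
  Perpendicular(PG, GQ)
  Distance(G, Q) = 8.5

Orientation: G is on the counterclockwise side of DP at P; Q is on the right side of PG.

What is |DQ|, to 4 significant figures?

52.75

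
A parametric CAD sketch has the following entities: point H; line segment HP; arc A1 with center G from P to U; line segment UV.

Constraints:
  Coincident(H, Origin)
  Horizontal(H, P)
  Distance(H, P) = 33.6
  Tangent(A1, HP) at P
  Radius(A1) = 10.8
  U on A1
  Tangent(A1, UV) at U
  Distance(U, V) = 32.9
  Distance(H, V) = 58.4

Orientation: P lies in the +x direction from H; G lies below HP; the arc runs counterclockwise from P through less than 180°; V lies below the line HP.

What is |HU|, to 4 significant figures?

28.12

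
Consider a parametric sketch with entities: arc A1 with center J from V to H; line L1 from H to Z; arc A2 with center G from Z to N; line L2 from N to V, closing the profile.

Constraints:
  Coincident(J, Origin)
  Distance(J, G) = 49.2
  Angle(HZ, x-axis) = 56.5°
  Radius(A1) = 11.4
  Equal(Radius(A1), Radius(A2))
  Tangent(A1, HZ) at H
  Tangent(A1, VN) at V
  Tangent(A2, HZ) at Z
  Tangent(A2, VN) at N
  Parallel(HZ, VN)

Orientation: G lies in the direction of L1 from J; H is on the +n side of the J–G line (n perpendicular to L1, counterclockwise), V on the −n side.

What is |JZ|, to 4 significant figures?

50.50

The slot axis is L1's direction at 56.5°, so u = (cos 56.5°, sin 56.5°) = (0.5519, 0.8339) and n = (−sin 56.5°, cos 56.5°) = (-0.8339, 0.5519). J is at the origin and G lies 49.2 along u from J, so G = 49.2·u = (27.16, 41.03). Tangency of A1 to both parallel lines with radius 11.4 puts H and V at J ± 11.4·n: H = (-9.506, 6.292), V = (9.506, -6.292). Equal radii place Z and N the same way about G: Z = G + 11.4·n = (17.65, 47.32), N = G − 11.4·n = (36.66, 34.74). Then |JZ| = |Z − J| = 50.50.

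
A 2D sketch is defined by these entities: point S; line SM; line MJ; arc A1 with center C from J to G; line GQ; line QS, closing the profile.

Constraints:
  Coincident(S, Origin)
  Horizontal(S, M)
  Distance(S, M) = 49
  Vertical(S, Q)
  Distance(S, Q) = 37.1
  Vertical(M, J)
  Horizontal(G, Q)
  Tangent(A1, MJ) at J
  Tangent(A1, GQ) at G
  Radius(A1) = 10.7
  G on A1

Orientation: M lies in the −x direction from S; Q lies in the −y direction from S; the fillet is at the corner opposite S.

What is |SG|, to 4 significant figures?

53.32

S is at the origin; S and M share the same y with |SM| = 49.0 and M on the −x side, so M = (-49.00, 0.000). S and Q share the same x with |SQ| = 37.1 and Q on the −y side, so Q = (0.000, -37.10). The virtual corner opposite S is at (-49.00, -37.10). The tangent condition forces CJ to be normal to MJ and the tangent condition forces CG to be normal to GQ, with radius 10.7, so the center C sits 10.7 in from both sides at C = (-38.30, -26.40). That places the tangent points at J = (-49.00, -26.40) on MJ and G = (-38.30, -37.10) on GQ. Then |SG| = |G − S| = 53.32.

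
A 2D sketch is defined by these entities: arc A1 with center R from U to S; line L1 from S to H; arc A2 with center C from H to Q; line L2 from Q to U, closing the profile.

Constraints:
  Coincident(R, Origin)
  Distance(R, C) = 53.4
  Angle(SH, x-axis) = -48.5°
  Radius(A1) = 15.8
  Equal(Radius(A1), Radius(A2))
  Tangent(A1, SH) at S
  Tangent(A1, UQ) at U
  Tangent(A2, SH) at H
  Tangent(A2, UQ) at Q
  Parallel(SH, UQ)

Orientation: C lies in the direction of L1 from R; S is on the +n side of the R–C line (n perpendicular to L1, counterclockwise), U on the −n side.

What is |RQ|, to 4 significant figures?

55.69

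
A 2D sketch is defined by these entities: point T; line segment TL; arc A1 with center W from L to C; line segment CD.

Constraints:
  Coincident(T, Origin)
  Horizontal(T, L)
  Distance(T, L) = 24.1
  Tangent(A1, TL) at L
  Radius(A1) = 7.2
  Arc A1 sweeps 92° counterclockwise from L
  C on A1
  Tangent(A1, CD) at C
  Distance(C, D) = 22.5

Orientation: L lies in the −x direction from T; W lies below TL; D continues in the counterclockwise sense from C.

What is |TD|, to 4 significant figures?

42.75

T is at the origin; T and L share the same y with |TL| = 24.1 and L on the −x side, so L = (-24.10, 0.000). A1 meets TL tangentially, so WL is at right angles to TL, so W = L + (0, -7.2) = (-24.10, -7.200). On A1, L sits at bearing 90° from W; a 92° counterclockwise sweep puts C at bearing 182°, so C = W + 7.2·(cos 182°, sin 182°) = (-31.30, -7.451). A1 meets CD tangentially, so WC is at right angles to CD, so CD runs along (−sin 182°, cos 182°); with |CD| = 22.5, D = (-30.51, -29.94). Then |TD| = |D − T| = 42.75.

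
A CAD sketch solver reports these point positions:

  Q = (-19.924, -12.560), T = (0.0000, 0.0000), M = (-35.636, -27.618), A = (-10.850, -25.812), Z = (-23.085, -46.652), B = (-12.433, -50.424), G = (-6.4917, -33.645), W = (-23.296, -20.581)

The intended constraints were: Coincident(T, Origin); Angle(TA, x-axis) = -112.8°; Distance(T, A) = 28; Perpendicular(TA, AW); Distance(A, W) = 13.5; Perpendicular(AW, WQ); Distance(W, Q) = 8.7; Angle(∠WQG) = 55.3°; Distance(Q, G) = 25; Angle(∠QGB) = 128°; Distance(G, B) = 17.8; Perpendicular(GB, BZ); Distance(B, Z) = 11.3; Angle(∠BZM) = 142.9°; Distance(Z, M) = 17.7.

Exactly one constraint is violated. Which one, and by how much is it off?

Distance(Z, M) = 17.7 — off by 5.10.

T = (0.00, 0.00) ✓; TA at -112.8° ✓; |TA| = 28.00 ✓; ∠(TA, AW) = 90.00° ✓; |AW| = 13.50 ✓; ∠(AW, WQ) = 90.00° ✓; |WQ| = 8.701 ✓; ∠WQG = 55.30° ✓; |QG| = 25.00 ✓; ∠QGB = 128.0° ✓; |GB| = 17.80 ✓; ∠(GB, BZ) = 90.00° ✓; |BZ| = 11.30 ✓; ∠BZM = 142.9° ✓; |ZM| = 22.80 ✗.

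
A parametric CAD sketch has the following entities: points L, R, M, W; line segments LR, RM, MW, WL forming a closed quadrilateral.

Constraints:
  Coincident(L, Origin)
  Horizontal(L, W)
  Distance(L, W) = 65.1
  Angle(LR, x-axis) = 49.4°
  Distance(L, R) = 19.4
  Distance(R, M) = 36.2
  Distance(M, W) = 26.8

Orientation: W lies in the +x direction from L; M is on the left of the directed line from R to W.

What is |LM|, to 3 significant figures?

52.6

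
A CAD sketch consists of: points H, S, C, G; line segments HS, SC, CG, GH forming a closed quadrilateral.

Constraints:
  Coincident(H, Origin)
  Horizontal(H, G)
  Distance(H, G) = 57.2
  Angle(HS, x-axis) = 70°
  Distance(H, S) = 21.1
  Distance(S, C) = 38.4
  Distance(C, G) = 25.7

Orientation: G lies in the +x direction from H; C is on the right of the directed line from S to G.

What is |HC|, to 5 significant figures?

34.105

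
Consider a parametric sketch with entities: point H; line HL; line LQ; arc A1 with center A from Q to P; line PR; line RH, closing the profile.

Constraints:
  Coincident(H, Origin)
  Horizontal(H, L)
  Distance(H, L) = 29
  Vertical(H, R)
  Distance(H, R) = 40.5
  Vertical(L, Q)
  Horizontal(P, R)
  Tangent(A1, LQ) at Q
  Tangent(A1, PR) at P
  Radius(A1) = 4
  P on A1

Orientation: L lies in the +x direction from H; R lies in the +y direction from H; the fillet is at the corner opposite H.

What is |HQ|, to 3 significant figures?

46.6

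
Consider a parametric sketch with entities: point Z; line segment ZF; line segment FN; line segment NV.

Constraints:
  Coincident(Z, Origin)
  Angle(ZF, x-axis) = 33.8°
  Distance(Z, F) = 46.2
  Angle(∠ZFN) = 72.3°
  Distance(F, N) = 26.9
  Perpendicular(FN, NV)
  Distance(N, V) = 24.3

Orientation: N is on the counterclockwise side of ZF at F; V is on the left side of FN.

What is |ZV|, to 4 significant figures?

23.53

Z is at the origin; ZF runs at 33.8° with length 46.2, so F = 46.2·(cos 33.8°, sin 33.8°) = (38.39, 25.70). ∠ZFN = 72.3°, so FN runs at 33.8° + (180° − 72.3°) = 141.5° from the x-axis; with |FN| = 26.9, N = F + 26.9·(cos 141.5°, sin 141.5°) = (17.34, 42.45). The perpendicularity gives NV at right angles to FN; with |NV| = 24.3 on the left of FN, V = N + 24.3·(-0.6225, -0.7826) = (2.212, 23.43). Then |ZV| = |V − Z| = 23.53.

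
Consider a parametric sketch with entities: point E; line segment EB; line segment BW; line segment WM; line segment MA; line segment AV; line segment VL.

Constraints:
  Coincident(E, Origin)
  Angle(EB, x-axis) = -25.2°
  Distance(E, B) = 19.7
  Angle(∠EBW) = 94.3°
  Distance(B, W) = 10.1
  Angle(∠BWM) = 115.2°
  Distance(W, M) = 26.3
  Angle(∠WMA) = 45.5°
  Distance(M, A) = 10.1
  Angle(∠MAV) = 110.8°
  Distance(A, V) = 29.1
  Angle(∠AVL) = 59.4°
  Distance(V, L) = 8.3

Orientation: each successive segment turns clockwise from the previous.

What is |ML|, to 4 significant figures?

28.55

E is at the origin; EB runs at -25.2° with length 19.7, so B = (17.83, -8.388). ∠EBW = 94.3° gives BW at -110.9° from the x-axis; with |BW| = 10.1, W = (14.22, -17.82). ∠BWM = 115.2° gives WM at -175.7° from the x-axis; with |WM| = 26.3, M = (-12.00, -19.80). ∠WMA = 45.5° gives MA at 49.80° from the x-axis; with |MA| = 10.1, A = (-5.485, -12.08). ∠MAV = 110.8° gives AV at -19.40° from the x-axis; with |AV| = 29.1, V = (21.96, -21.75). ∠AVL = 59.4° gives VL at -140.0° from the x-axis; with |VL| = 8.3, L = (15.60, -27.08). Then |ML| = |L − M| = 28.55.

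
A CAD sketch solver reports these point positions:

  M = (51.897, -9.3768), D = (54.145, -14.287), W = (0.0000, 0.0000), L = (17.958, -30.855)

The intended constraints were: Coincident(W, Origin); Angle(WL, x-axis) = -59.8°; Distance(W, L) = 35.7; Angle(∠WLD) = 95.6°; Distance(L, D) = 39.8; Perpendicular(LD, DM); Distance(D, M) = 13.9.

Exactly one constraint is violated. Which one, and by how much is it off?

Distance(D, M) = 13.9 — off by 8.50.

W = (0.00, 0.00) ✓; WL at -59.80° ✓; |WL| = 35.70 ✓; ∠WLD = 95.60° ✓; |LD| = 39.80 ✓; ∠(LD, DM) = 90.00° ✓; |DM| = 5.400 ✗.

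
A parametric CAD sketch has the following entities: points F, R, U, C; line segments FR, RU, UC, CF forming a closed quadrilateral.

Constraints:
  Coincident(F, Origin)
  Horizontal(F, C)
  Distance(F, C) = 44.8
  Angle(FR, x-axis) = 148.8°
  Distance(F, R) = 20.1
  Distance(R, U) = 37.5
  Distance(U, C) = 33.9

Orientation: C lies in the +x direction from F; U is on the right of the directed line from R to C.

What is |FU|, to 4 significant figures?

17.57

Checks: |RU| = 37.50 ✓; |UC| = 33.90 ✓.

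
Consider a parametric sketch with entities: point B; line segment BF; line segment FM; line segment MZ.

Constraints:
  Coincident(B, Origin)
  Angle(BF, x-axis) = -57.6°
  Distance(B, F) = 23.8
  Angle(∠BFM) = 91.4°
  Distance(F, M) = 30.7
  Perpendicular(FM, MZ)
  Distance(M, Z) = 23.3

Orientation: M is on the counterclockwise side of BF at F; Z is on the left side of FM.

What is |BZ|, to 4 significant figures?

31.29

∠BFM = 91.4°, so FM runs at -57.6° + (180° − 91.4°) = 31.00° from the x-axis; with |FM| = 30.7, M = F + 30.7·(cos 31.00°, sin 31.00°) = (39.07, -4.283). FM is perpendicular to MZ; with |MZ| = 23.3 on the left of FM, Z = M + 23.3·(-0.5150, 0.8572) = (27.07, 15.69). Then |BZ| = |Z − B| = 31.29.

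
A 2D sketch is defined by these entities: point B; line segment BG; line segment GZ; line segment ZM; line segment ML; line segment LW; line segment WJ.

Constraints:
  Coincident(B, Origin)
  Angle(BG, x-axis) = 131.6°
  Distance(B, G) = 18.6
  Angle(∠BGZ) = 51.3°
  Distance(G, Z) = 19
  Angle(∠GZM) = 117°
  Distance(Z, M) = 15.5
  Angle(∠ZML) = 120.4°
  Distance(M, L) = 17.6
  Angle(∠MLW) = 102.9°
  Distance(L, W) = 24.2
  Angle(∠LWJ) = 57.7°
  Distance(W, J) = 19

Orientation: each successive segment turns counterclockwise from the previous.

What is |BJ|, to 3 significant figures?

6.42

∠MLW = 102.9° gives LW at 100° from the x-axis; with |LW| = 24.2, W = (8.89, 16.6). ∠LWJ = 57.7° gives WJ at -138° from the x-axis; with |WJ| = 19.0, J = (-5.17, 3.81). Then |BJ| = |J − B| = 6.42.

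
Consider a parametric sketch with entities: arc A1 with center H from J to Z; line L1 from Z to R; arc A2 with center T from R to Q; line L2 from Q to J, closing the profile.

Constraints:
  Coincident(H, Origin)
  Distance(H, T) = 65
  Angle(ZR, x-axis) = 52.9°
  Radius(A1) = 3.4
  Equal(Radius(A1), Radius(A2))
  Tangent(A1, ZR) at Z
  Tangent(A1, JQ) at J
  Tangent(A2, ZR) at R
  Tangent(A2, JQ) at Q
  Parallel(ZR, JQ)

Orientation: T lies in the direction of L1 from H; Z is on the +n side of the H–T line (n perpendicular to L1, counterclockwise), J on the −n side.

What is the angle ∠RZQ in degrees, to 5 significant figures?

5.9723°

Tangency of A1 to both parallel lines with radius 3.4 puts Z and J at H ± 3.4·n: Z = (-2.7118, 2.0509), J = (2.7118, -2.0509). Equal radii place R and Q the same way about T: R = T + 3.4·n = (36.497, 53.894), Q = T − 3.4·n = (41.920, 49.792). Then cos ∠RZQ = ZR·ZQ / (|ZR||ZQ|), giving 5.9723°.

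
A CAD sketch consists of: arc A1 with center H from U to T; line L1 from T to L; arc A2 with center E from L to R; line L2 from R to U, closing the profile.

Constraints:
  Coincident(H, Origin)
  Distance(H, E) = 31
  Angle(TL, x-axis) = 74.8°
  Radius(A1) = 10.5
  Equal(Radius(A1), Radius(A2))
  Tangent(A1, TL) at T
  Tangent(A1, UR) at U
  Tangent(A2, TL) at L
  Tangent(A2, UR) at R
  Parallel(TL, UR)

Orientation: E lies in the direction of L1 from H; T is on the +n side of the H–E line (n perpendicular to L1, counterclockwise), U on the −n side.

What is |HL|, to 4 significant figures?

32.73

The slot axis is L1's direction at 74.8°, so u = (cos 74.8°, sin 74.8°) = (0.2622, 0.9650) and n = (−sin 74.8°, cos 74.8°) = (-0.9650, 0.2622). H is at the origin and E lies 31.0 along u from H, so E = 31.0·u = (8.128, 29.92). Tangency of A1 to both parallel lines with radius 10.5 puts T and U at H ± 10.5·n: T = (-10.13, 2.753), U = (10.13, -2.753). Equal radii place L and R the same way about E: L = E + 10.5·n = (-2.005, 32.67), R = E − 10.5·n = (18.26, 27.16). Then |HL| = |L − H| = 32.73.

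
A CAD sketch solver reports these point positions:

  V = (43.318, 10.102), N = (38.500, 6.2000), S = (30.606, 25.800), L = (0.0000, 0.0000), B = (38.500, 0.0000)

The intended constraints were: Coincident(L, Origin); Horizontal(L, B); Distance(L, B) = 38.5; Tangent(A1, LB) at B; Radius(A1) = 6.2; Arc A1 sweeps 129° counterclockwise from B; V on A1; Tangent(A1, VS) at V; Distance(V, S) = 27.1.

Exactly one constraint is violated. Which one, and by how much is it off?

Distance(V, S) = 27.1 — off by 6.90.

L = (0.00, 0.00) ✓; L.y = 0.00, B.y = 0.00 ✓; |LB| = 38.50 ✓; ∠(NB, BL) = 90.00° ✓; |NB| = 6.200 ✓; bearing(N→V) − bearing(N→B) = 129.0° ✓; |NV| = 6.200 ✓; ∠(NV, VS) = 90.00° ✓; |VS| = 20.20 ✗.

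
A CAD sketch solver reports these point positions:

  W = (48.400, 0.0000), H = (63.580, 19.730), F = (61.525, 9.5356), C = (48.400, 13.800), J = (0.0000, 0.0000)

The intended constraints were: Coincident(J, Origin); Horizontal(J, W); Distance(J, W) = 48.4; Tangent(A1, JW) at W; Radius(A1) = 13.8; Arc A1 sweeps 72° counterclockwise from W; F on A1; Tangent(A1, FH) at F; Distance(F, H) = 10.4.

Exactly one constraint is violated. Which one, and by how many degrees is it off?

Tangent(A1, FH) at F — off by 6.60°.

J = (0.00, 0.00) ✓; J.y = 0.00, W.y = 0.00 ✓; |JW| = 48.40 ✓; ∠(CW, WJ) = 90.00° ✓; |CW| = 13.80 ✓; bearing(C→F) − bearing(C→W) = 72.00° ✓; |CF| = 13.80 ✓; ∠(CF, FH) = 83.40° ✗; |FH| = 10.40 ✓.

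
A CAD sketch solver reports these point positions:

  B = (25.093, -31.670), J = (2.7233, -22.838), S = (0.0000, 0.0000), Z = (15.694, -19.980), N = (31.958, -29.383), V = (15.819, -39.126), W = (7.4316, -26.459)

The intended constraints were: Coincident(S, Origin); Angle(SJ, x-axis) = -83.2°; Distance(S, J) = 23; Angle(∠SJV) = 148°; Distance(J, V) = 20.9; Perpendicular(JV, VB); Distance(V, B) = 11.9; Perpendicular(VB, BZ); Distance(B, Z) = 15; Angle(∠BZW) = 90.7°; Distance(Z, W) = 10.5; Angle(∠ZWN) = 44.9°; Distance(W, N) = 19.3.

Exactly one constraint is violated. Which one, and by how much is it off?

Distance(W, N) = 19.3 — off by 5.40.

S = (0.00, 0.00) ✓; SJ at -83.20° ✓; |SJ| = 23.00 ✓; ∠SJV = 148.0° ✓; |JV| = 20.90 ✓; ∠(JV, VB) = 90.00° ✓; |VB| = 11.90 ✓; ∠(VB, BZ) = 90.00° ✓; |BZ| = 15.00 ✓; ∠BZW = 90.70° ✓; |ZW| = 10.50 ✓; ∠ZWN = 44.90° ✓; |WN| = 24.70 ✗.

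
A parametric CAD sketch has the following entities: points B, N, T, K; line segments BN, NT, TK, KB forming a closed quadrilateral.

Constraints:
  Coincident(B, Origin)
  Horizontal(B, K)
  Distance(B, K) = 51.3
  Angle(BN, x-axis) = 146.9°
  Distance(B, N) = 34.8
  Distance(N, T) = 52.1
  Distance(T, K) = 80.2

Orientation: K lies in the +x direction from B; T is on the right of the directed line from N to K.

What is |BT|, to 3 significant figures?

39.3

B is at the origin; B and K share the same y with |BK| = 51.3 and K in +x, so K = (51.3, 0). BN runs at 146.9° with |BN| = 34.8, so N = (-29.2, 19.0). T is determined by |NT| = 52.1 and |TK| = 80.2 together: it lies at the intersection of circle(N, 52.1) and circle(K, 80.2). With |NK| = 82.7, the foot of the radical line on NK is 18.8 from N and the perpendicular offset is √(52.1² − 18.8²) = 48.6. Taking the right-of-NK solution: T = (-22.0, -32.6).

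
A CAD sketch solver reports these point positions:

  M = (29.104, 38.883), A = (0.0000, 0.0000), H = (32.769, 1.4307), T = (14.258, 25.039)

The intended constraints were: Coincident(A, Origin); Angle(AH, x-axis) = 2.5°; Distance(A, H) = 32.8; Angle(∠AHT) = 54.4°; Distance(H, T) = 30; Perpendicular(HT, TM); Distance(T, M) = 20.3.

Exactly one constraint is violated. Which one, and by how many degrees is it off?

Perpendicular(HT, TM) — off by 4.90°.

A = (0.00, 0.00) ✓; AH at 2.500° ✓; |AH| = 32.80 ✓; ∠AHT = 54.40° ✓; |HT| = 30.00 ✓; ∠(HT, TM) = 85.10° ✗; |TM| = 20.30 ✓.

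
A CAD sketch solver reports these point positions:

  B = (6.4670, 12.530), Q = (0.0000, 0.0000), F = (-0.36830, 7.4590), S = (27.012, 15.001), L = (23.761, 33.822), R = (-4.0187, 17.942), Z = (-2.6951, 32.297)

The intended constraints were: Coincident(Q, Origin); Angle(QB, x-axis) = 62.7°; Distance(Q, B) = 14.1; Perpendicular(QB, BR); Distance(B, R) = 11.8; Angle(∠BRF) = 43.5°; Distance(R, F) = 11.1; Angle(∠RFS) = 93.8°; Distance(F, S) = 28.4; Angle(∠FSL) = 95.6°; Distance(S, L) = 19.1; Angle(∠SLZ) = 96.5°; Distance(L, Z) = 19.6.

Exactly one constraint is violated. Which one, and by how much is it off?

Distance(L, Z) = 19.6 — off by 6.90.

Q = (0.00, 0.00) ✓; QB at 62.70° ✓; |QB| = 14.10 ✓; ∠(QB, BR) = 90.00° ✓; |BR| = 11.80 ✓; ∠BRF = 43.50° ✓; |RF| = 11.10 ✓; ∠RFS = 93.80° ✓; |FS| = 28.40 ✓; ∠FSL = 95.60° ✓; |SL| = 19.10 ✓; ∠SLZ = 96.50° ✓; |LZ| = 26.50 ✗.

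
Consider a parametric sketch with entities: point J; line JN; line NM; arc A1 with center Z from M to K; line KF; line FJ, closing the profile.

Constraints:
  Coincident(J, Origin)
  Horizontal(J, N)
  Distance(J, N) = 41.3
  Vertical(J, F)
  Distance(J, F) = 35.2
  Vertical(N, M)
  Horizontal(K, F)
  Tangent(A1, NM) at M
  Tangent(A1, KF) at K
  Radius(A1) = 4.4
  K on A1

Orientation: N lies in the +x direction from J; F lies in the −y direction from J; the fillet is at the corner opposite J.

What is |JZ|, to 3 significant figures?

48.1

J is at the origin; J and N share the same y with |JN| = 41.3 and N on the +x side, so N = (41.3, 0.00). J and F share the same x with |JF| = 35.2 and F on the −y side, so F = (0.00, -35.2). The virtual corner opposite J is at (41.3, -35.2). Tangency of A1 to NM means the radius ZM is perpendicular to NM and the tangent condition forces ZK to be normal to KF, with radius 4.4, so the center Z sits 4.4 in from both sides at Z = (36.9, -30.8). Then |JZ| = |Z − J| = 48.1.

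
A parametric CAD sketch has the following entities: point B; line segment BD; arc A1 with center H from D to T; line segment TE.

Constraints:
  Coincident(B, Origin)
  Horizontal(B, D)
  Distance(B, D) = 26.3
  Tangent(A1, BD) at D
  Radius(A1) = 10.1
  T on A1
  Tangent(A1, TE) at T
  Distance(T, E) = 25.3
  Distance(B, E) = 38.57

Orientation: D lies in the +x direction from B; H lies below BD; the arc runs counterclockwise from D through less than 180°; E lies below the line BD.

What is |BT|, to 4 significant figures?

19.00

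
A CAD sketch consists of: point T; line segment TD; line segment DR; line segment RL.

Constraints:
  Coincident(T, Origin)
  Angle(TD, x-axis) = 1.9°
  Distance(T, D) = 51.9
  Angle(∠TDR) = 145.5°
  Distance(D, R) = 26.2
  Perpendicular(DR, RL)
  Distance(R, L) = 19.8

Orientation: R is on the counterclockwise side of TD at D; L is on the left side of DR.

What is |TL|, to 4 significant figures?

69.64

∠TDR = 145.5°, so DR runs at 1.9° + (180° − 145.5°) = 36.40° from the x-axis; with |DR| = 26.2, R = D + 26.2·(cos 36.40°, sin 36.40°) = (72.96, 17.27). DR is perpendicular to RL; with |RL| = 19.8 on the left of DR, L = R + 19.8·(-0.5934, 0.8049) = (61.21, 33.21). Then |TL| = |L − T| = 69.64.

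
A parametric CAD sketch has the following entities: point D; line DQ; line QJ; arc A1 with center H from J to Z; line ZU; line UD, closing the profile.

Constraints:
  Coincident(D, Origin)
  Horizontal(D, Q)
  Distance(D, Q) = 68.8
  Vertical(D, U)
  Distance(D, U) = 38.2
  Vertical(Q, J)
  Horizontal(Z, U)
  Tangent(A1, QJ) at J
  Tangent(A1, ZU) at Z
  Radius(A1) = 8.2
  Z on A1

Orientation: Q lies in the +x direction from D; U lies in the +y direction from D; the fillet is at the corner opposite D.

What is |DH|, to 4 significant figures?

67.62

D is at the origin; D and Q share the same y with |DQ| = 68.8 and Q on the +x side, so Q = (68.80, 0.000). D and U share the same x with |DU| = 38.2 and U on the +y side, so U = (0.000, 38.20). The virtual corner opposite D is at (68.80, 38.20). A1 meets QJ tangentially, so HJ is at right angles to QJ and A1 meets ZU tangentially, so HZ is at right angles to ZU, with radius 8.2, so the center H sits 8.2 in from both sides at H = (60.60, 30.00). Then |DH| = |H − D| = 67.62.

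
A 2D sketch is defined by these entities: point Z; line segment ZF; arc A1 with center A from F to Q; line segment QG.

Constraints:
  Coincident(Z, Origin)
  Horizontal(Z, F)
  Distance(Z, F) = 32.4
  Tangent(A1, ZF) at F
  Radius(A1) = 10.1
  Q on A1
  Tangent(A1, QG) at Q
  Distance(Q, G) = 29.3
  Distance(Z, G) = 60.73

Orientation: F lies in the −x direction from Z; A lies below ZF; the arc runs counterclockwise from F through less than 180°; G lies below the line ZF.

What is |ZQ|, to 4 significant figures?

43.02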